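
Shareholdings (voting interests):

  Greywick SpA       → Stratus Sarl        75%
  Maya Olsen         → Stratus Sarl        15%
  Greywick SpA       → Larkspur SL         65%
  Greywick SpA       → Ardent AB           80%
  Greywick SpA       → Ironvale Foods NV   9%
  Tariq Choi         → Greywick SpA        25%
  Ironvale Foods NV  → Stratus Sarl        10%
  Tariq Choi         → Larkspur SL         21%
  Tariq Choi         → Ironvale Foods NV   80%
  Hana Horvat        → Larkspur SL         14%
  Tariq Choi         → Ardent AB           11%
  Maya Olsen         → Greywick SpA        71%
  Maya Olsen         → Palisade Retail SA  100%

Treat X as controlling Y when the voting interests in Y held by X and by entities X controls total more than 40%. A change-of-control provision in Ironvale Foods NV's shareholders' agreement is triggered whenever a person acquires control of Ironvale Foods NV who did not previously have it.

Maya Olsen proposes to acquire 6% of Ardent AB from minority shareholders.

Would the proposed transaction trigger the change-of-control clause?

No

The purchase changes only Maya's holdings, so Maya is the only person who could newly come to control Ironvale.
Maya holds 71% of Greywick, so Maya controls Greywick.
Greywick holds 65% of Larkspur, so Maya controls Larkspur.
Maya holds 100% of Palisade, so Maya controls Palisade.
Greywick holds 80% of Ardent, so Maya controls Ardent.
Maya and Greywick together hold 15% + 75% = 90% of Stratus, so Maya controls Stratus.
In Ironvale, Maya's side holds only 9%, not > 40%.
So before the transaction, Maya does not control Ironvale.
After the purchase, Maya holds 6% of Ardent directly.
Greywick and Maya together hold 80% + 6% = 86% of Ardent, so Maya controls Ardent.
After the transaction, Maya's side holds 9% of Ironvale, not > 40%, so Maya still does not control Ironvale.
No new person acquires control, so the clause is not triggered.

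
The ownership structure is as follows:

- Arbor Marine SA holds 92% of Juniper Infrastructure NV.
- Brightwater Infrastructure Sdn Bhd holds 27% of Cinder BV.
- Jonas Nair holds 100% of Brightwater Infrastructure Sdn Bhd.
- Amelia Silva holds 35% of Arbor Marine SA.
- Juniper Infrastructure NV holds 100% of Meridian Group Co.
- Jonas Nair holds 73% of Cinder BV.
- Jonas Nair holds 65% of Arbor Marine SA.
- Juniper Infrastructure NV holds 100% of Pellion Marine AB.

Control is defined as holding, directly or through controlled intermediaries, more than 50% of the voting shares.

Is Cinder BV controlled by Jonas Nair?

Jonas holds 100% of Brightwater, so Jonas controls Brightwater.
Jonas and Brightwater together hold 73% + 27% = 100% of Cinder, so Jonas controls Cinder.

Yes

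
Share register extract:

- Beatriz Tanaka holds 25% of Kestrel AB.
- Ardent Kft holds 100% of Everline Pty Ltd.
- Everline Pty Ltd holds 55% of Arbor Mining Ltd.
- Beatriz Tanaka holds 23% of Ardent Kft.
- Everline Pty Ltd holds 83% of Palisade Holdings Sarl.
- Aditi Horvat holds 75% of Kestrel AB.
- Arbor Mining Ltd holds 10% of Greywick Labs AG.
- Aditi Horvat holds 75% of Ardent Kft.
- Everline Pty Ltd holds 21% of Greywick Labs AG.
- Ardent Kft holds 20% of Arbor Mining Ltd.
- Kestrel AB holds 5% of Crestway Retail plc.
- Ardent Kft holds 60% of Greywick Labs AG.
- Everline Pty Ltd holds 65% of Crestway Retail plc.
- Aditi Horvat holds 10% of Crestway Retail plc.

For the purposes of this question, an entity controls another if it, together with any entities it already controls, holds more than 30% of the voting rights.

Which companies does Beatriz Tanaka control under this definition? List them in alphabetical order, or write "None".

Beatriz's largest direct stake is 25% in Kestrel, which does not meet the threshold.

None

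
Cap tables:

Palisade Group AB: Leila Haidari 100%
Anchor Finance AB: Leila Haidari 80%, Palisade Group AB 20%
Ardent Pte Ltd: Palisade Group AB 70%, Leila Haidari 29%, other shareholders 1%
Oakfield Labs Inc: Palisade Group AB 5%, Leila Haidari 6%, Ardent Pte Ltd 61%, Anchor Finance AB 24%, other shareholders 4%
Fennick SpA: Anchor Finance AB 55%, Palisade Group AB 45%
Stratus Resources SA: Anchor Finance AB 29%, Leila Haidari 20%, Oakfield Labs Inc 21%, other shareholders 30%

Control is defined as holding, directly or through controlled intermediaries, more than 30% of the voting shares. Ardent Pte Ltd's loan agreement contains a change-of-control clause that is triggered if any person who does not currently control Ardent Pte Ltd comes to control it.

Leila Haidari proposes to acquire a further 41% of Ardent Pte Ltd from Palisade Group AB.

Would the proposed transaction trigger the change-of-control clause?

No

The purchase adds only to Leila's holdings (Palisade's stake shrinks), so Leila is the only person who could newly come to control Ardent.
Leila holds 100% of Palisade, so Leila controls Palisade.
Palisade and Leila together hold 70% + 29% = 99% of Ardent, so Leila controls Ardent.
So Leila already controls Ardent before the transaction.
After the purchase, Leila's direct stake in Ardent rises to 29% + 41% = 70%, and Palisade's stake falls to 29%.
Leila controlled Ardent already, so this is not a new person acquiring control; every other person's position is unchanged or reduced.
No new person acquires control, so the clause is not triggered.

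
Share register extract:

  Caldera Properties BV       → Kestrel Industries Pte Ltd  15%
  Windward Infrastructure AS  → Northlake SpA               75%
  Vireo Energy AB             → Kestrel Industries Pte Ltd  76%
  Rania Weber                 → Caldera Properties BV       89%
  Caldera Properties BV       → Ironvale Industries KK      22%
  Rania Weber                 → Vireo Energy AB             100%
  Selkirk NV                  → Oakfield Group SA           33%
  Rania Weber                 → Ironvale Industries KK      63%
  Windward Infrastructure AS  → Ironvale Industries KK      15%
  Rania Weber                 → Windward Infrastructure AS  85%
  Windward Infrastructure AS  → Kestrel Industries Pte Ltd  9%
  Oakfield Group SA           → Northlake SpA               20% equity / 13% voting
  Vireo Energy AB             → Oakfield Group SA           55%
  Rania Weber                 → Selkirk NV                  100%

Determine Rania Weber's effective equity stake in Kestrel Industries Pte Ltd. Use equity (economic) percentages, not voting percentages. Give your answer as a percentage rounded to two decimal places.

97.00%

Rania reaches Kestrel along 3 paths.
Via Windward: 85% × 9% = 7.65%.
Via Caldera: 89% × 15% = 13.35%.
Via Vireo: 100% × 76% = 76%.
Total: 7.65% + 13.35% + 76% = 97%.
Rounded: 97.00%.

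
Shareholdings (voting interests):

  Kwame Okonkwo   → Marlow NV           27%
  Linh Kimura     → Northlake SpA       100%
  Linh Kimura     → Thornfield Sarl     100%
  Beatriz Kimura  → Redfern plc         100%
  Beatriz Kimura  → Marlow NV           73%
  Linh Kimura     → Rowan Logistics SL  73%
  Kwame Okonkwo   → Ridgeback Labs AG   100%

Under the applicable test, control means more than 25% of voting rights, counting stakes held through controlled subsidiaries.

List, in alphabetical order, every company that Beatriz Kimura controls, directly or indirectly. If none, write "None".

Beatriz holds 100% of Redfern, so Beatriz controls Redfern.
Beatriz holds 73% of Marlow, so Beatriz controls Marlow.
No other company's threshold is met.

Marlow NV, Redfern plc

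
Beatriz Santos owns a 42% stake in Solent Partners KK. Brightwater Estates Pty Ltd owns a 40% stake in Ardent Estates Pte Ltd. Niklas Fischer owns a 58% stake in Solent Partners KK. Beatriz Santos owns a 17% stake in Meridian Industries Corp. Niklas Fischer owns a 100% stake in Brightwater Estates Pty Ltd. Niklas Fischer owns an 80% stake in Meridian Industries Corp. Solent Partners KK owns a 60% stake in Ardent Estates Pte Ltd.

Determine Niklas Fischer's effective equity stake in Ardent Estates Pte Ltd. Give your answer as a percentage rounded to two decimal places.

Niklas reaches Ardent along 2 paths.
Via Brightwater: 100% × 40% = 40%.
Via Solent: 58% × 60% = 34.8%.
Total: 40% + 34.8% = 74.8%.
Rounded: 74.80%.

74.80%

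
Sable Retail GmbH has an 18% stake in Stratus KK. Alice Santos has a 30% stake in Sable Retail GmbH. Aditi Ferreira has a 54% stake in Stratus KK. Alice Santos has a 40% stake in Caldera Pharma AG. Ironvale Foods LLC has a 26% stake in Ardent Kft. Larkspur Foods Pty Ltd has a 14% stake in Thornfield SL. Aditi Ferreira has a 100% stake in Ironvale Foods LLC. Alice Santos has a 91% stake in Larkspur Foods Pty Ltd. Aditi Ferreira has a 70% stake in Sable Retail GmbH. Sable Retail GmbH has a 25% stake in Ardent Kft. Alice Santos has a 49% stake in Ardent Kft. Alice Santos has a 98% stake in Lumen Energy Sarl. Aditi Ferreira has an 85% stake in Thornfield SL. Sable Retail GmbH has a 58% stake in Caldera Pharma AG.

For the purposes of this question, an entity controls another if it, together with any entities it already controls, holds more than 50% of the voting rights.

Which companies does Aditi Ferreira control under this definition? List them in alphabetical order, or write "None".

Ardent Kft, Caldera Pharma AG, Ironvale Foods LLC, Sable Retail GmbH, Stratus KK, Thornfield SL

Aditi holds 70% of Sable, so Aditi controls Sable.
Aditi holds 100% of Ironvale, so Aditi controls Ironvale.
Aditi and Sable together hold 54% + 18% = 72% of Stratus, so Aditi controls Stratus.
Sable holds 58% of Caldera, so Aditi controls Caldera.
Aditi holds 85% of Thornfield, so Aditi controls Thornfield.
Sable and Ironvale together hold 25% + 26% = 51% of Ardent, so Aditi controls Ardent.
No other company's threshold is met.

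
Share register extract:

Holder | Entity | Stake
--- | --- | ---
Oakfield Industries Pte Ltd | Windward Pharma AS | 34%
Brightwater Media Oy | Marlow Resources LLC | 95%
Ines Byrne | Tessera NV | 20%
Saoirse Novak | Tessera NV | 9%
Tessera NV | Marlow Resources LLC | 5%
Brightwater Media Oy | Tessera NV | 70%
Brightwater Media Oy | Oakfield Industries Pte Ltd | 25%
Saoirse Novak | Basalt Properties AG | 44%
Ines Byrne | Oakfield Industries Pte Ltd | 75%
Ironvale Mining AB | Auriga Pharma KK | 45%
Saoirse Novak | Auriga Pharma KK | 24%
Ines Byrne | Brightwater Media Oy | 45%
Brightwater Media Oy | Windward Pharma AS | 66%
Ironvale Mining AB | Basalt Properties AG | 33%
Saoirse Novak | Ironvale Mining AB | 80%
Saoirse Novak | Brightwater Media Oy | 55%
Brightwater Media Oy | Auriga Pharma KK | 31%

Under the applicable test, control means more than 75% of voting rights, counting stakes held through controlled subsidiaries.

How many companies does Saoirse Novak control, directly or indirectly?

2

Saoirse holds 80% of Ironvale, so Saoirse controls Ironvale.
Ironvale and Saoirse together hold 33% + 44% = 77% of Basalt, so Saoirse controls Basalt.
No other company's threshold is met.
Saoirse controls 2 companies.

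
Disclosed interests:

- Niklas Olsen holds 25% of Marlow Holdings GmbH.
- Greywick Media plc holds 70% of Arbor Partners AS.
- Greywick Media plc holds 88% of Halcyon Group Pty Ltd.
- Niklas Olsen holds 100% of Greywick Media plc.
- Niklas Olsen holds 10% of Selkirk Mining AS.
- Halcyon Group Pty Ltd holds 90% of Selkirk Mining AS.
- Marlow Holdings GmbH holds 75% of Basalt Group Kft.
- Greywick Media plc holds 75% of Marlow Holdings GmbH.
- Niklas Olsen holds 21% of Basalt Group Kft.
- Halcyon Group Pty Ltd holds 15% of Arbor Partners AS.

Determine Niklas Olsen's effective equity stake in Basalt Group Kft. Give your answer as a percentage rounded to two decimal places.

Niklas reaches Basalt along 3 paths.
Direct stake: 21% = 21%.
Via Greywick → Marlow: 100% × 75% × 75% = 56.25%.
Via Marlow: 25% × 75% = 18.75%.
Total: 21% + 56.25% + 18.75% = 96%.
Rounded: 96.00%.

96.00%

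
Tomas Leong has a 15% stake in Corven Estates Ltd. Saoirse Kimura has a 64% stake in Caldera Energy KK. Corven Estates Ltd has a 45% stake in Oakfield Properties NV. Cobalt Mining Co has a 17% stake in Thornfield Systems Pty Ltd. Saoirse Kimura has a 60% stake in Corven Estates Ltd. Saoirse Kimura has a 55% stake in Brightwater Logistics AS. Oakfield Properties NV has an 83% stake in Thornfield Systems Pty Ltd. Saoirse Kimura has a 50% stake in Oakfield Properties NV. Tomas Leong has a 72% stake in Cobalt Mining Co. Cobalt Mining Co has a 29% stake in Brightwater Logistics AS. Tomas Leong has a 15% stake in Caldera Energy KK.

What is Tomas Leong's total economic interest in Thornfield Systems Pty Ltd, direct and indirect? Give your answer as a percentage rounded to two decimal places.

17.84%

Tomas reaches Thornfield along 2 paths.
Via Corven → Oakfield: 15% × 45% × 83% = 5.6025%.
Via Cobalt: 72% × 17% = 12.24%.
Total: 5.6025% + 12.24% = 17.8425%.
Rounded: 17.84%.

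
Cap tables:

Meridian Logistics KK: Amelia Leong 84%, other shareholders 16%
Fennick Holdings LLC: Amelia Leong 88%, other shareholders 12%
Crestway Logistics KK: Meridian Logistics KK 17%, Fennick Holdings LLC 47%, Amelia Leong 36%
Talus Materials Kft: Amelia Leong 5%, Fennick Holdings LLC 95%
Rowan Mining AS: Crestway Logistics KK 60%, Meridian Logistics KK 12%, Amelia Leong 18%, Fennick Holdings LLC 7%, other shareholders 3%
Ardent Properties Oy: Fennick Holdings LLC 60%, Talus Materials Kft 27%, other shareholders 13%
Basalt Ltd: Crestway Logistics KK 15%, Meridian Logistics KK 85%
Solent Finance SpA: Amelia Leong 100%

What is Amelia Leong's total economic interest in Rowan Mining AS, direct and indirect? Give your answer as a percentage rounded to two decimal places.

89.22%

Amelia reaches Rowan along 6 paths.
Via Meridian → Crestway: 84% × 17% × 60% = 8.568%.
Via Fennick → Crestway: 88% × 47% × 60% = 24.816%.
Via Crestway: 36% × 60% = 21.6%.
Via Meridian: 84% × 12% = 10.08%.
Direct stake: 18% = 18%.
Via Fennick: 88% × 7% = 6.16%.
Total: 8.568% + 24.816% + 21.6% + 10.08% + 18% + 6.16% = 89.224%.
Rounded: 89.22%.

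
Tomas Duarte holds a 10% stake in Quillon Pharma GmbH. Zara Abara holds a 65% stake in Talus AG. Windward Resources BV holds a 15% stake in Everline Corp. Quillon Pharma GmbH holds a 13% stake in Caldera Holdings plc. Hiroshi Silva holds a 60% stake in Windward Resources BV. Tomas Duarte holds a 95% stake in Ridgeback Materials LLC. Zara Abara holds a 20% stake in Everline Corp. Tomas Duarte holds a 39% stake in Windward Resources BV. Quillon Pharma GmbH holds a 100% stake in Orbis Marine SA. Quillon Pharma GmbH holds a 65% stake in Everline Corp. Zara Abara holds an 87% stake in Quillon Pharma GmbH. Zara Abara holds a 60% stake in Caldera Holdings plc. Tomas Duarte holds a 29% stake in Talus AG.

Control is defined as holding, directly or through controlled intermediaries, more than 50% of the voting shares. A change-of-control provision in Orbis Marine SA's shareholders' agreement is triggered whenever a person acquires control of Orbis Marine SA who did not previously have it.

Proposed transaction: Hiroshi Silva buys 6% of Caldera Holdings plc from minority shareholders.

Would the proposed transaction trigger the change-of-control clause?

The purchase changes only Hiroshi's holdings, so Hiroshi is the only person who could newly come to control Orbis.
Hiroshi holds 60% of Windward, so Hiroshi controls Windward.
Neither Hiroshi nor any entity Hiroshi controls holds any voting interest in Orbis.
So before the transaction, Hiroshi does not control Orbis.
After the purchase, Hiroshi holds 6% of Caldera directly.
Hiroshi's side now holds 6% of Caldera, not > 50%, so Hiroshi still does not control Caldera.
After the transaction, neither Hiroshi nor any entity Hiroshi controls holds a voting interest in Orbis, so Hiroshi still does not control it.
No new person acquires control, so the clause is not triggered.

No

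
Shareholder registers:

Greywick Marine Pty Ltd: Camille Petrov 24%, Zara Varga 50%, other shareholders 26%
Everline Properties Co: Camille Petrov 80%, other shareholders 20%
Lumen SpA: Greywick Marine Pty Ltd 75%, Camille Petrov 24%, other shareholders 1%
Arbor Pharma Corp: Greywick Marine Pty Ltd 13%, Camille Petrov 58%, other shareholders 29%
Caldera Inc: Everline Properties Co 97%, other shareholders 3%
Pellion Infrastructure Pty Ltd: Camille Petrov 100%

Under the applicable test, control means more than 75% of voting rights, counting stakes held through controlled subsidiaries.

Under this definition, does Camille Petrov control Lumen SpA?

No

Camille holds 80% of Everline, so Camille controls Everline.
Everline holds 97% of Caldera, so Camille controls Caldera.
Camille holds 100% of Pellion, so Camille controls Pellion.
In Lumen, Camille's side holds only 24%, not > 75%.
So Camille does not control Lumen.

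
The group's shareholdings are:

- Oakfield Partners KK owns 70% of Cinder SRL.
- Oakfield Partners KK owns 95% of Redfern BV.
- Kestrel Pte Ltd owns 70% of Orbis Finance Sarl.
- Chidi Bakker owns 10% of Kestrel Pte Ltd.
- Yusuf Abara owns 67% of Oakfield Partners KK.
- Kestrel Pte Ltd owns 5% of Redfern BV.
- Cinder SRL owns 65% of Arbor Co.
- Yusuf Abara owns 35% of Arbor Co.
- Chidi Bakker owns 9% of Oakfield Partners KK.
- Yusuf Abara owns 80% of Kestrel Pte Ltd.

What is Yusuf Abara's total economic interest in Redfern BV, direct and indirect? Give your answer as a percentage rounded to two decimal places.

67.65%

Yusuf reaches Redfern along 2 paths.
Via Kestrel: 80% × 5% = 4%.
Via Oakfield: 67% × 95% = 63.65%.
Total: 4% + 63.65% = 67.65%.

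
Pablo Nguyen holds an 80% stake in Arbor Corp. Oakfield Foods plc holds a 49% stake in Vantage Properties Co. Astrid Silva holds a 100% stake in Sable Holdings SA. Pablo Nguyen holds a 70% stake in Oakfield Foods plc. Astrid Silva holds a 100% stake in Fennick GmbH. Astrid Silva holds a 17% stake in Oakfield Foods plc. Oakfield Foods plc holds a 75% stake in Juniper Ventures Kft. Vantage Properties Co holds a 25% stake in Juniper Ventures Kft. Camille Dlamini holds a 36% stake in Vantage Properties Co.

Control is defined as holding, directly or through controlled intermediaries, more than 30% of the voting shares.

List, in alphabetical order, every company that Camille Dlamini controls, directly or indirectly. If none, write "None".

Vantage Properties Co

Camille holds 36% of Vantage, so Camille controls Vantage.
No other company's threshold is met.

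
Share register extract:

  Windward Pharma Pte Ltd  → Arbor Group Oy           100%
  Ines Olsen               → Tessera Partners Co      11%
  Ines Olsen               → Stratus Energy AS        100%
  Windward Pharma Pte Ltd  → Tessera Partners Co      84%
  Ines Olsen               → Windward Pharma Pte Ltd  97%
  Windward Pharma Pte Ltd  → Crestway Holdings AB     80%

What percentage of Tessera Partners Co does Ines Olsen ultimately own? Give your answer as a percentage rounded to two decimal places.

92.48%

Ines reaches Tessera along 2 paths.
Via Windward: 97% × 84% = 81.48%.
Direct stake: 11% = 11%.
Total: 81.48% + 11% = 92.48%.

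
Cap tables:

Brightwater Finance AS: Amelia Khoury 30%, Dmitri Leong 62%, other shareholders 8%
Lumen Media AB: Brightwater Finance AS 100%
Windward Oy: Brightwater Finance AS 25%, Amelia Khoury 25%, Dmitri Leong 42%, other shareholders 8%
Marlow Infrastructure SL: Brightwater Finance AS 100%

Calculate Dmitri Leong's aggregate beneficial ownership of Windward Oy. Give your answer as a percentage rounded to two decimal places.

Dmitri reaches Windward along 2 paths.
Via Brightwater: 62% × 25% = 15.5%.
Direct stake: 42% = 42%.
Total: 15.5% + 42% = 57.5%.
Rounded: 57.50%.

57.50%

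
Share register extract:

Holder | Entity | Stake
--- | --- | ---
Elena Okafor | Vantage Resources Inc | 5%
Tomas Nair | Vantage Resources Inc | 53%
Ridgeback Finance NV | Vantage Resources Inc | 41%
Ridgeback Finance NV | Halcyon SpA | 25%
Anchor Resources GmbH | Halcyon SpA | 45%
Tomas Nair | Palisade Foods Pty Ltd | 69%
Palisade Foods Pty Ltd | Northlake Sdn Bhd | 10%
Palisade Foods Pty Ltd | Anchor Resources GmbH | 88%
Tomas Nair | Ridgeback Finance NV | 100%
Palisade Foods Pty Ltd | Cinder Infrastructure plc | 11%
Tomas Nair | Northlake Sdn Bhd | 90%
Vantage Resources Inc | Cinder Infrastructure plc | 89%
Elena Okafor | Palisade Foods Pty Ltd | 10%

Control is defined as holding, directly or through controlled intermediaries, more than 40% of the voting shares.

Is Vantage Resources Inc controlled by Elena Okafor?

No

Elena's largest direct stake is 10% in Palisade, which does not meet the threshold, so Elena controls no company.
In Vantage, Elena's side holds only 5%, not > 40%.
So Elena does not control Vantage.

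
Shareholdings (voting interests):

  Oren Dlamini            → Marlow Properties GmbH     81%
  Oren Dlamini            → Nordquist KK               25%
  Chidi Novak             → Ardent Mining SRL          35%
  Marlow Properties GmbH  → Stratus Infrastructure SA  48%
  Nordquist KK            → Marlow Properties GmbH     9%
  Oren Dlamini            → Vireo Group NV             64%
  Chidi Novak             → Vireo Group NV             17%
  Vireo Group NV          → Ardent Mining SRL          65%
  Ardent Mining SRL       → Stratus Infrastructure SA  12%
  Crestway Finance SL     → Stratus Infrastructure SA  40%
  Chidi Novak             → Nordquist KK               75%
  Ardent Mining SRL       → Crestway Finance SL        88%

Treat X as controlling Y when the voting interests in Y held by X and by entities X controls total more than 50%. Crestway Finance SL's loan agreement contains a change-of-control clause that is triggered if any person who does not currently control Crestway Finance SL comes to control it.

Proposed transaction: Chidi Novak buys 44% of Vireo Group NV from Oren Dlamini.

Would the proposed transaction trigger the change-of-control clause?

The purchase adds only to Chidi's holdings (Oren's stake shrinks), so Chidi is the only person who could newly come to control Crestway.
Chidi holds 75% of Nordquist, so Chidi controls Nordquist.
Neither Chidi nor any entity Chidi controls holds any voting interest in Crestway.
So before the transaction, Chidi does not control Crestway.
After the purchase, Chidi's direct stake in Vireo rises to 17% + 44% = 61%, and Oren's stake falls to 20%.
Chidi holds 61% of Vireo, so Chidi controls Vireo.
Chidi and Vireo together hold 35% + 65% = 100% of Ardent, so Chidi controls Ardent.
Ardent holds 88% of Crestway, so Chidi controls Crestway.
Chidi did not control Crestway before and does after, so the clause is triggered.

Yes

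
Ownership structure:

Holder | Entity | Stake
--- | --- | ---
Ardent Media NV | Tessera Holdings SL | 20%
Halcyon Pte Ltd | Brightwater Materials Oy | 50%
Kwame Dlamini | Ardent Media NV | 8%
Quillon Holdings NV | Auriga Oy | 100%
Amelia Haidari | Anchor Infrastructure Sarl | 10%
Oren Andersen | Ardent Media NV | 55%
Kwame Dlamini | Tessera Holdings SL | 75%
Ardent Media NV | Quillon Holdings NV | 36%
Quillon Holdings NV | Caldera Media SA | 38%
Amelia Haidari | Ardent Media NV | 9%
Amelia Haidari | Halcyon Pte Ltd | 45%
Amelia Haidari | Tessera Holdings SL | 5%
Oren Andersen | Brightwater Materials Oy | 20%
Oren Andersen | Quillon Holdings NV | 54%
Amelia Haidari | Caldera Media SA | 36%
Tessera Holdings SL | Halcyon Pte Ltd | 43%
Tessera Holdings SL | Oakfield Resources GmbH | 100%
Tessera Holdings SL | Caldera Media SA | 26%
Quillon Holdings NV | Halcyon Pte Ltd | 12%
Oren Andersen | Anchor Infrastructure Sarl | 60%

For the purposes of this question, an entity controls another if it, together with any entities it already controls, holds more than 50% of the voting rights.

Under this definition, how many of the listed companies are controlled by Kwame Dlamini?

2

Kwame holds 75% of Tessera, so Kwame controls Tessera.
Tessera holds 100% of Oakfield, so Kwame controls Oakfield.
No other company's threshold is met.
Kwame controls 2 companies.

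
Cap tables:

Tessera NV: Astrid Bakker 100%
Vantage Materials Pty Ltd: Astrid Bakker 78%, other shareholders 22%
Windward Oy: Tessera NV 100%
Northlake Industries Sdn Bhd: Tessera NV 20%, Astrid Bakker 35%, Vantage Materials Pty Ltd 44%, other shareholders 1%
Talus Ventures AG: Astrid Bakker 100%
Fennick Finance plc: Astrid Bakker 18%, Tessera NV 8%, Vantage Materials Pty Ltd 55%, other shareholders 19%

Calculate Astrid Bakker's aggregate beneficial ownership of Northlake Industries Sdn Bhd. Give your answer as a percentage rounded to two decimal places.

89.32%

Astrid reaches Northlake along 3 paths.
Via Tessera: 100% × 20% = 20%.
Direct stake: 35% = 35%.
Via Vantage: 78% × 44% = 34.32%.
Total: 20% + 35% + 34.32% = 89.32%.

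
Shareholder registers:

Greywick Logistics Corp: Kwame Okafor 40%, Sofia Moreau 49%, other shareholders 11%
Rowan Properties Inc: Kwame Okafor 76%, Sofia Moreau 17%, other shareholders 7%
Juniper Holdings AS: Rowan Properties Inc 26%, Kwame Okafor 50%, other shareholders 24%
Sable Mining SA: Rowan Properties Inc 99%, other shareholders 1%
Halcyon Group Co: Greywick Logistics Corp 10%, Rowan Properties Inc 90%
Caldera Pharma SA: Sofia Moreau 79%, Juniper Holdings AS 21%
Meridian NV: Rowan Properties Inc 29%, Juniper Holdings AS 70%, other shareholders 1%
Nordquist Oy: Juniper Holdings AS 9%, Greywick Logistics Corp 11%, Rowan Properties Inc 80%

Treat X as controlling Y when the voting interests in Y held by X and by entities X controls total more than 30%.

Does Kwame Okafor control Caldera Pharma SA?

No

Kwame holds 40% of Greywick, so Kwame controls Greywick.
Kwame holds 76% of Rowan, so Kwame controls Rowan.
Rowan and Kwame together hold 26% + 50% = 76% of Juniper, so Kwame controls Juniper.
Rowan holds 99% of Sable, so Kwame controls Sable.
Greywick and Rowan together hold 10% + 90% = 100% of Halcyon, so Kwame controls Halcyon.
Rowan and Juniper together hold 29% + 70% = 99% of Meridian, so Kwame controls Meridian.
Juniper and Greywick and Rowan together hold 9% + 11% + 80% = 100% of Nordquist, so Kwame controls Nordquist.
In Caldera, Kwame's side holds only 21%, not > 30%.
So Kwame does not control Caldera.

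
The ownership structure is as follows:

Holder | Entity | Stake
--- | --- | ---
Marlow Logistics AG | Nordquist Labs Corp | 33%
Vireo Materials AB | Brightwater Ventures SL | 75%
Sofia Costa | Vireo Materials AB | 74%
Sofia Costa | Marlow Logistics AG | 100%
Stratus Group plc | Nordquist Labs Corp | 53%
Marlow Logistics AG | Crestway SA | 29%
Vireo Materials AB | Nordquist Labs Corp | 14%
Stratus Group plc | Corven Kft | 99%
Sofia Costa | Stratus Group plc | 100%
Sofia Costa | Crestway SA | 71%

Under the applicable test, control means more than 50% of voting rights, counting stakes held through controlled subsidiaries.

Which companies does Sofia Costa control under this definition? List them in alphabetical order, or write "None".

Sofia holds 100% of Marlow, so Sofia controls Marlow.
Sofia holds 100% of Stratus, so Sofia controls Stratus.
Sofia holds 74% of Vireo, so Sofia controls Vireo.
Marlow and Vireo and Stratus together hold 33% + 14% + 53% = 100% of Nordquist, so Sofia controls Nordquist.
Stratus holds 99% of Corven, so Sofia controls Corven.
Sofia and Marlow together hold 71% + 29% = 100% of Crestway, so Sofia controls Crestway.
Vireo holds 75% of Brightwater, so Sofia controls Brightwater.

Brightwater Ventures SL, Corven Kft, Crestway SA, Marlow Logistics AG, Nordquist Labs Corp, Stratus Group plc, Vireo Materials AB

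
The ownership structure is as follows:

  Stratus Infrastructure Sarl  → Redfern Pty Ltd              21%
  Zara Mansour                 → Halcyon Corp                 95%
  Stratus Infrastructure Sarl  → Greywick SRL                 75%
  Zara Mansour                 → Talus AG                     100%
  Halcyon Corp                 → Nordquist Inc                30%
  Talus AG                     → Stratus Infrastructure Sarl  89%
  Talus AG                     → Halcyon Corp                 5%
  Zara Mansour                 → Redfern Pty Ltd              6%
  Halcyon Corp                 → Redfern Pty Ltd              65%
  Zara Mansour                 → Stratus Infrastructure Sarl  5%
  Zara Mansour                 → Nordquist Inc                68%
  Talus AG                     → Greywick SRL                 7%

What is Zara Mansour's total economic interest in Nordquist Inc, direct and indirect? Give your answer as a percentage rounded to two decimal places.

98.00%

Zara reaches Nordquist along 3 paths.
Via Talus → Halcyon: 100% × 5% × 30% = 1.5%.
Via Halcyon: 95% × 30% = 28.5%.
Direct stake: 68% = 68%.
Total: 1.5% + 28.5% + 68% = 98%.
Rounded: 98.00%.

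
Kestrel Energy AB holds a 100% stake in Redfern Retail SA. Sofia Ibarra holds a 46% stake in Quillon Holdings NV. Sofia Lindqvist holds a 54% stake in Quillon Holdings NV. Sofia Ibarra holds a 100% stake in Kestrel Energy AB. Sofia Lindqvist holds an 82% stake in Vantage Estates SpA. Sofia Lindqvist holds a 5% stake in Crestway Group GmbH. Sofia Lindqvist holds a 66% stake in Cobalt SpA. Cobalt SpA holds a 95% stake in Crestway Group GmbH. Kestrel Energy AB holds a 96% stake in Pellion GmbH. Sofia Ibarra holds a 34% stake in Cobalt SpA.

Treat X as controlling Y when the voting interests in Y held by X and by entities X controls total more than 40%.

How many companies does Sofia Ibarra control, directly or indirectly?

4

Sofia Ibarra holds 100% of Kestrel, so Sofia Ibarra controls Kestrel.
Sofia Ibarra holds 46% of Quillon, so Sofia Ibarra controls Quillon.
Kestrel holds 100% of Redfern, so Sofia Ibarra controls Redfern.
Kestrel holds 96% of Pellion, so Sofia Ibarra controls Pellion.
No other company's threshold is met.
Sofia Ibarra controls 4 companies.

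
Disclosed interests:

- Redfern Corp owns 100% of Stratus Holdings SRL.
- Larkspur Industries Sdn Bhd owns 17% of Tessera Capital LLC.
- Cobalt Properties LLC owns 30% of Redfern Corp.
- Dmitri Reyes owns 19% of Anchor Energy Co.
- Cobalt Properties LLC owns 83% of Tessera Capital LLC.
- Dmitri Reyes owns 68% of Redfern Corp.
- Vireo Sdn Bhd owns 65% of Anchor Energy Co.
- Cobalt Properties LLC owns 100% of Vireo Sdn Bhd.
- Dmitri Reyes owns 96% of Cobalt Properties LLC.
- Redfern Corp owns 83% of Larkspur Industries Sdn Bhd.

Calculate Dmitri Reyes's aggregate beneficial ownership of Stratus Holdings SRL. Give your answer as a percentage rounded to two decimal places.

Dmitri reaches Stratus along 2 paths.
Via Cobalt → Redfern: 96% × 30% × 100% = 28.8%.
Via Redfern: 68% × 100% = 68%.
Total: 28.8% + 68% = 96.8%.
Rounded: 96.80%.

96.80%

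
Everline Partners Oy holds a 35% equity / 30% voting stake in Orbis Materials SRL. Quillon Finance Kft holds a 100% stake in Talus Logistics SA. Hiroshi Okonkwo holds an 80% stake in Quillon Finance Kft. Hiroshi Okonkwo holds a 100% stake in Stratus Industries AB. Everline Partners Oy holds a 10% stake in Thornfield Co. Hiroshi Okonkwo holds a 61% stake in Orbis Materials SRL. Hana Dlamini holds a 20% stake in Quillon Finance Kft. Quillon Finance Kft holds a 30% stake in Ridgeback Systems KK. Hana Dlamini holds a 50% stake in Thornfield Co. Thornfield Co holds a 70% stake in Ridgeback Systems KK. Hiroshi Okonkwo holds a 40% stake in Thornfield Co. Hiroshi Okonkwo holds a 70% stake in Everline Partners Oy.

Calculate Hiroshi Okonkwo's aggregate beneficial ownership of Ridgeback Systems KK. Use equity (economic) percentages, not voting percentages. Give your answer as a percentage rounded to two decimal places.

56.90%

Hiroshi reaches Ridgeback along 3 paths.
Via Thornfield: 40% × 70% = 28%.
Via Everline → Thornfield: 70% × 10% × 70% = 4.9%.
Via Quillon: 80% × 30% = 24%.
Total: 28% + 4.9% + 24% = 56.9%.
Rounded: 56.90%.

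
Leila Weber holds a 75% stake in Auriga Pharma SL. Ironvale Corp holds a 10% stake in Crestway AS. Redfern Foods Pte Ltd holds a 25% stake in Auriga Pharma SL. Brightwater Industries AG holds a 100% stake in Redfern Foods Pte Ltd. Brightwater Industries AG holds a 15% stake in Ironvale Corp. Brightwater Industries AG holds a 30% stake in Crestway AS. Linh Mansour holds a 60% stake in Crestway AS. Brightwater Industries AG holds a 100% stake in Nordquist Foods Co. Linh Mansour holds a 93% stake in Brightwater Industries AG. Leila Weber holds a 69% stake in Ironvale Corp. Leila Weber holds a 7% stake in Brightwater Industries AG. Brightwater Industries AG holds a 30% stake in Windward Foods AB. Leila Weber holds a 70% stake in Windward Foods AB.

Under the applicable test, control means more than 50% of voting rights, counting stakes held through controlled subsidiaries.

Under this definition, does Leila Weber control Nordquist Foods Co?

No

Leila holds 69% of Ironvale, so Leila controls Ironvale.
Leila holds 70% of Windward, so Leila controls Windward.
Leila holds 75% of Auriga, so Leila controls Auriga.
Neither Leila nor any entity Leila controls holds any voting interest in Nordquist.
So Leila does not control Nordquist.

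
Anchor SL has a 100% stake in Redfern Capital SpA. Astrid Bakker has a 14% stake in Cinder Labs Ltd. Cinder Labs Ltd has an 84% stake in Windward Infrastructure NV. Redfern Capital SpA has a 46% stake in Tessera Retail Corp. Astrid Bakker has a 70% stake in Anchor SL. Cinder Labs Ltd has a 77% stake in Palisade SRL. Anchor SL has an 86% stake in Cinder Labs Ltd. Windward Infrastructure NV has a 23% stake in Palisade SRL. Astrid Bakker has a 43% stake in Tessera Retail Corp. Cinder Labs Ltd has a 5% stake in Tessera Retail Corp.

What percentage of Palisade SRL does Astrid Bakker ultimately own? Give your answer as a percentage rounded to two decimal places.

Astrid reaches Palisade along 4 paths.
Via Anchor → Cinder: 70% × 86% × 77% = 46.354%.
Via Cinder: 14% × 77% = 10.78%.
Via Anchor → Cinder → Windward: 70% × 86% × 84% × 23% = 11.63064%.
Via Cinder → Windward: 14% × 84% × 23% = 2.7048%.
Total: 46.354% + 10.78% + 11.63064% + 2.7048% = 71.46944%.
Rounded: 71.47%.

71.47%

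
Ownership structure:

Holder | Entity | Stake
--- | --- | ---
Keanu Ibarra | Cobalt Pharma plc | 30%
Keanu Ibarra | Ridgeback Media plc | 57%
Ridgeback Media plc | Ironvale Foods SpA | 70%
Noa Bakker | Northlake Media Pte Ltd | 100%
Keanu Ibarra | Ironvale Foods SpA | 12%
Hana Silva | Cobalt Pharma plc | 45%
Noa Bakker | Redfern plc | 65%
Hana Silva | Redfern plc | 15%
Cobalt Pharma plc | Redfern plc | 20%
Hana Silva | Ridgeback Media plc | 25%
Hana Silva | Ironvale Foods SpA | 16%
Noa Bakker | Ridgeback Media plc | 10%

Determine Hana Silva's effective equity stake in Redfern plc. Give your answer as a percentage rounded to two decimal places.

Hana reaches Redfern along 2 paths.
Direct stake: 15% = 15%.
Via Cobalt: 45% × 20% = 9%.
Total: 15% + 9% = 24%.
Rounded: 24.00%.

24.00%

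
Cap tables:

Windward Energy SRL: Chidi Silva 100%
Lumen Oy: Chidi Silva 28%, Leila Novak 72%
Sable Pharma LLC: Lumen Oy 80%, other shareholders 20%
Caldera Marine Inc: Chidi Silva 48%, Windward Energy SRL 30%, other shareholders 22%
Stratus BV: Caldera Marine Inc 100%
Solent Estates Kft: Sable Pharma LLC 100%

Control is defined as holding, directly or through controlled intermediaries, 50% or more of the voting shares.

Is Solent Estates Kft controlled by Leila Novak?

Leila holds 72% of Lumen, so Leila controls Lumen.
Lumen holds 80% of Sable, so Leila controls Sable.
Sable holds 100% of Solent, so Leila controls Solent.

Yes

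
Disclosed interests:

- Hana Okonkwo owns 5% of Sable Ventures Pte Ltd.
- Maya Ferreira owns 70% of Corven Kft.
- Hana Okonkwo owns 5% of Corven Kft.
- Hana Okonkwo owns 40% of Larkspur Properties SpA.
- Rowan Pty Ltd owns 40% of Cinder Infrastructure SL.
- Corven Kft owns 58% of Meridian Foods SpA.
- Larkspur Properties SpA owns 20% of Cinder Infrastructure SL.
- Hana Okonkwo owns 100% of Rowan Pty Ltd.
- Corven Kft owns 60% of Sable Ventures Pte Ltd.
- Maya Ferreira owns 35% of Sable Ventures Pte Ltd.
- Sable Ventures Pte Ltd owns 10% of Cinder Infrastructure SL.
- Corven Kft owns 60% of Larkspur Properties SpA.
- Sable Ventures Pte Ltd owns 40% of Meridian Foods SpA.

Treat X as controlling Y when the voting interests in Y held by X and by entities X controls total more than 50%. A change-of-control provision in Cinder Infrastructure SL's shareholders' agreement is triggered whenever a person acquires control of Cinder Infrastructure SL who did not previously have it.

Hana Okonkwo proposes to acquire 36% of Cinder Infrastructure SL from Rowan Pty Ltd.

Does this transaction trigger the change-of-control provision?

The purchase adds only to Hana's holdings (Rowan's stake shrinks), so Hana is the only person who could newly come to control Cinder.
Hana holds 100% of Rowan, so Hana controls Rowan.
In Cinder, Hana's side holds only 40%, not > 50%.
So before the transaction, Hana does not control Cinder.
After the purchase, Hana holds 36% of Cinder directly, and Rowan's stake falls to 4%.
After the transaction, Hana's side holds 4% + 36% = 40% of Cinder, not > 50%, so Hana still does not control Cinder.
No new person acquires control, so the clause is not triggered.

No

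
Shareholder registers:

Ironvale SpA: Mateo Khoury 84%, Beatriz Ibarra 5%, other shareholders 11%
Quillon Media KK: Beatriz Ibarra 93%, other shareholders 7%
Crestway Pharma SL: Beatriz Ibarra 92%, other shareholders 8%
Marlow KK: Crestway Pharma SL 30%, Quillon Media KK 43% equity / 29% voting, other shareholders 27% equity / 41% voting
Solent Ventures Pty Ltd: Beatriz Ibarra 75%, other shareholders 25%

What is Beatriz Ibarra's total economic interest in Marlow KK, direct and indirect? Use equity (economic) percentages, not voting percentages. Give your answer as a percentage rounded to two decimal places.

67.59%

Beatriz reaches Marlow along 2 paths.
Via Crestway: 92% × 30% = 27.6%.
Via Quillon: 93% × 43% = 39.99%.
Total: 27.6% + 39.99% = 67.59%.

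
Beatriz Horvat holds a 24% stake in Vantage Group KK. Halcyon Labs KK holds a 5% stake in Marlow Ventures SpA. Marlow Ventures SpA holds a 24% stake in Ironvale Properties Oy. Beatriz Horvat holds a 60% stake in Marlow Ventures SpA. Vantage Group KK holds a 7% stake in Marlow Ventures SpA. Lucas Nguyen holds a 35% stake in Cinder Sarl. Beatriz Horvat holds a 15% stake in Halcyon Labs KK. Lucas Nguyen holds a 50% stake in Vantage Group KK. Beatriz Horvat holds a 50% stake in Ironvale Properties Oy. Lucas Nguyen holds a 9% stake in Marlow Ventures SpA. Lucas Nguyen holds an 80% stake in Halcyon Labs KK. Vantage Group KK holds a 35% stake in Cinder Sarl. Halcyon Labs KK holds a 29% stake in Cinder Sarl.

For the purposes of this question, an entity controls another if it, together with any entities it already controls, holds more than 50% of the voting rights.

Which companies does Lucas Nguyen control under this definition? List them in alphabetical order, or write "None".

Cinder Sarl, Halcyon Labs KK

Lucas holds 80% of Halcyon, so Lucas controls Halcyon.
Lucas and Halcyon together hold 35% + 29% = 64% of Cinder, so Lucas controls Cinder.
No other company's threshold is met.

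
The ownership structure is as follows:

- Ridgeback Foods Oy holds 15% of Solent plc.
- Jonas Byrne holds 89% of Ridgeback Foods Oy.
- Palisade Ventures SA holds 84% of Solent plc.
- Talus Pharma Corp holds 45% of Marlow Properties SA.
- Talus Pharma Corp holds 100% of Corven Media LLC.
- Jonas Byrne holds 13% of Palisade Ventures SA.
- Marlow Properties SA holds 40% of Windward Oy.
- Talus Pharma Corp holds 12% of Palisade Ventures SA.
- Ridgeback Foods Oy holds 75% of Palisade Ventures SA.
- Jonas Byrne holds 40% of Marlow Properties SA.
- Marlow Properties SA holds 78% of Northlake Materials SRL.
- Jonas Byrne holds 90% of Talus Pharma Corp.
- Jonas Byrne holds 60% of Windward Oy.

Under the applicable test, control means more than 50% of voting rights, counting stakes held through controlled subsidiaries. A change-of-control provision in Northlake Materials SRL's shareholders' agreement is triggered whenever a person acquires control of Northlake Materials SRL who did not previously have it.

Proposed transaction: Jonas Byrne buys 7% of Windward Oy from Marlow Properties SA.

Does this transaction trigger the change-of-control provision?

The purchase adds only to Jonas's holdings (Marlow's stake shrinks), so Jonas is the only person who could newly come to control Northlake.
Jonas holds 90% of Talus, so Jonas controls Talus.
Jonas and Talus together hold 40% + 45% = 85% of Marlow, so Jonas controls Marlow.
Marlow holds 78% of Northlake, so Jonas controls Northlake.
So Jonas already controls Northlake before the transaction.
After the purchase, Jonas's direct stake in Windward rises to 60% + 7% = 67%, and Marlow's stake falls to 33%.
Jonas controlled Northlake already, so this is not a new person acquiring control; every other person's position is unchanged or reduced.
No new person acquires control, so the clause is not triggered.

No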